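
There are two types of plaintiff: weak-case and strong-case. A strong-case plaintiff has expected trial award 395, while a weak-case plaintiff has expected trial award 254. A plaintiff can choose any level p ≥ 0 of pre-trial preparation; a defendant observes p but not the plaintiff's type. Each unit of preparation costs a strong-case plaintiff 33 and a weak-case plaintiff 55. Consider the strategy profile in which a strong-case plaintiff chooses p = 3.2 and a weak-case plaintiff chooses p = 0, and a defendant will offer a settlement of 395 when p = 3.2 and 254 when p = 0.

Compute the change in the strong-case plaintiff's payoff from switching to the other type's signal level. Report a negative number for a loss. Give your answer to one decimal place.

-35.4

Playing p = 3.2 the strong-case plaintiff receives 395 − 33 × 3.2 = 289.4.
Deviating to p = 0 yields 254 instead.
Gain from deviating: 254 − 289.4 = -35.4.
The gain is negative, so the strong-case type's incentive-compatibility constraint is satisfied.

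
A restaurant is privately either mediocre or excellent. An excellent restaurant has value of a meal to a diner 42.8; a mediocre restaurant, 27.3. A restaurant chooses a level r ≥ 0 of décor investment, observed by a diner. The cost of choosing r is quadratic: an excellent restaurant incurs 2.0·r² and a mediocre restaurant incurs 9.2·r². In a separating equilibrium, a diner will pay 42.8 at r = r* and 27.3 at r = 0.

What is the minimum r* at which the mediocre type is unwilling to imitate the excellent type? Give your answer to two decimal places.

The mediocre type at r = 0 receives 27.3; imitating at r* yields 42.8 − 9.2·r*².
Indifference: 27.3 = 42.8 − 9.2·r*², so r*² = (42.8 − 27.3) / 9.2 ≈ 1.6848.
r* = √1.6848 ≈ 1.30.

1.30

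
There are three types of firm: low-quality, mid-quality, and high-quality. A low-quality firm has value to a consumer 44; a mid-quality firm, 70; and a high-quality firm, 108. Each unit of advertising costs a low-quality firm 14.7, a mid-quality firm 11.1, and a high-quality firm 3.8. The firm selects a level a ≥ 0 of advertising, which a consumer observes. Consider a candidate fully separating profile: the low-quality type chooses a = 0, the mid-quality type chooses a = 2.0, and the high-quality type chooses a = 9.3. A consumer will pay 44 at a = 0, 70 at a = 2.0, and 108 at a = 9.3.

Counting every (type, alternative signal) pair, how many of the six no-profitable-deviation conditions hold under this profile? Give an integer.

High-quality (own payoff 108 − 3.8×9.3 = 72.66): to a=0 gives 44 → no gain ✓; to a=2.0 gives 70 − 3.8×2.0 = 62.4 → no gain ✓.
Low-quality (own payoff 44): to a=2.0 gives 70 − 14.7×2.0 = 40.6 → no gain ✓; to a=9.3 gives 108 − 14.7×9.3 = -28.71 → no gain ✓.
Mid-quality (own payoff 70 − 11.1×2.0 = 47.8): to a=0 gives 44 → no gain ✓; to a=9.3 gives 108 − 11.1×9.3 = 4.77 → no gain ✓.
6 of the 6 constraints hold; this profile is a separating equilibrium.

6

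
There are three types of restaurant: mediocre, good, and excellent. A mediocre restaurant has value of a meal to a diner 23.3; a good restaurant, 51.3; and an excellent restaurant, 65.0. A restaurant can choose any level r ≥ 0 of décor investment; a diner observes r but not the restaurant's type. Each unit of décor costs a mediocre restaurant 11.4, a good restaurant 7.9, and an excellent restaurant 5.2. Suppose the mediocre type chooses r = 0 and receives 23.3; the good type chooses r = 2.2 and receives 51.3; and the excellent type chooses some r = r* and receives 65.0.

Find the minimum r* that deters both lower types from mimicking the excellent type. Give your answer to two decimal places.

3.93

Mediocre type (on-path payoff 23.3) won't mimic when 23.3 ≥ 65.0 − 11.4·r*, i.e. r* ≥ 3.66.
Good type (on-path payoff 51.3 − 7.9×2.2 = 33.92) won't mimic when 33.92 ≥ 65.0 − 7.9·r*, i.e. r* ≥ 3.93.
Both must hold, so r* = max(3.66, 3.93) = 3.93. The good type's constraint binds.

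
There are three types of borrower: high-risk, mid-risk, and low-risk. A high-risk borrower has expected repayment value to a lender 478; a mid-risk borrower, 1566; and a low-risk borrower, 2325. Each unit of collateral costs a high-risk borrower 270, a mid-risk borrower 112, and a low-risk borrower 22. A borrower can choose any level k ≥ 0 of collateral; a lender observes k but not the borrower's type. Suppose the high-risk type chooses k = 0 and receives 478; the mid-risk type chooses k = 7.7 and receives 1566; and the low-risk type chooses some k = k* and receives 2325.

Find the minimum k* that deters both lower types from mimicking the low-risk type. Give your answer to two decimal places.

14.48

Mid-risk type (on-path payoff 1566 − 112×7.7 = 703.6) won't mimic when 703.6 ≥ 2325 − 112·k*, i.e. k* ≥ 14.48.
High-risk type (on-path payoff 478) won't mimic when 478 ≥ 2325 − 270·k*, i.e. k* ≥ 6.84.
Both must hold, so k* = max(6.84, 14.48) = 14.48. The mid-risk type's constraint binds.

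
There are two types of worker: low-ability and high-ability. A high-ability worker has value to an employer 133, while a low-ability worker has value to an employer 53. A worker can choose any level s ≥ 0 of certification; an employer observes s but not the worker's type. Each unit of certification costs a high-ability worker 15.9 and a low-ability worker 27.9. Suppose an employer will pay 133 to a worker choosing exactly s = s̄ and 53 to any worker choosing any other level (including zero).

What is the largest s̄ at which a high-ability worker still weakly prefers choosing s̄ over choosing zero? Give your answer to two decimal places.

5.03

Choosing s̄ yields the high-ability type 133 − 15.9·s̄; choosing zero yields 53.
The high-ability type is indifferent at 133 − 15.9·s̄ = 53, i.e. s̄ = (133 − 53) / 15.9 ≈ 5.03.
For any s̄ above 5.03 the high-ability type would rather pool at zero, so separation collapses.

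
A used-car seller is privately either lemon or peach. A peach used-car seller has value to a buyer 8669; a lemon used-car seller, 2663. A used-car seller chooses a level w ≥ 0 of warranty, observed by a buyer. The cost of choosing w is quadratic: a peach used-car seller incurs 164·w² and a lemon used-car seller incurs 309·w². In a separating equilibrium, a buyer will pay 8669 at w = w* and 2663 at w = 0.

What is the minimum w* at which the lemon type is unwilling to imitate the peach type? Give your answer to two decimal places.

The lemon type at w = 0 receives 2663; imitating at w* yields 8669 − 309·w*².
Indifference: 2663 = 8669 − 309·w*², so w*² = (8669 − 2663) / 309 ≈ 19.4369.
w* = √19.4369 ≈ 4.41.

4.41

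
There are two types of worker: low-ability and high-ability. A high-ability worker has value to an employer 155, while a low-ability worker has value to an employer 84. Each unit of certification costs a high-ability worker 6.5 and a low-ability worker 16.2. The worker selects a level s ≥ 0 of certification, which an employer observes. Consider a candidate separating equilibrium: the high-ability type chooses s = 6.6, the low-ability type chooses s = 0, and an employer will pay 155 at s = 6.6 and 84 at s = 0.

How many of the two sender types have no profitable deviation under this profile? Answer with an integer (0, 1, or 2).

High-ability type: signal → 155 − 6.5 × 6.6 = 112.1; deviate to 0 → 84. IC holds (112.1 ≥ 84).
Low-ability type: stay at 0 → 84; mimic → 155 − 16.2 × 6.6 = 48.08. IC holds (84 ≥ 48.08).
2 of 2 constraints hold, so this is a separating equilibrium.

2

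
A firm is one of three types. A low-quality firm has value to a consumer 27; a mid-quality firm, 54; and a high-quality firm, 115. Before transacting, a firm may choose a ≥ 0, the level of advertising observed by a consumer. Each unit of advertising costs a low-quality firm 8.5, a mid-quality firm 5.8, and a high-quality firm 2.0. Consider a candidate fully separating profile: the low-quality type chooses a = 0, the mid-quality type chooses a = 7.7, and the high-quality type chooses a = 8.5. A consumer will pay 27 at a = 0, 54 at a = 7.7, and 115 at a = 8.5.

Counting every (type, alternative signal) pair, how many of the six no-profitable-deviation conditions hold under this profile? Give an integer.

Mid-quality (own payoff 54 − 5.8×7.7 = 9.34): to a=0 gives 27 → profitable ✗; to a=8.5 gives 115 − 5.8×8.5 = 65.7 → profitable ✗.
High-quality (own payoff 115 − 2.0×8.5 = 98): to a=0 gives 27 → no gain ✓; to a=7.7 gives 54 − 2.0×7.7 = 38.6 → no gain ✓.
Low-quality (own payoff 27): to a=7.7 gives 54 − 8.5×7.7 = -11.45 → no gain ✓; to a=8.5 gives 115 − 8.5×8.5 = 42.75 → profitable ✗.
3 of the 6 constraints hold; not an equilibrium.

3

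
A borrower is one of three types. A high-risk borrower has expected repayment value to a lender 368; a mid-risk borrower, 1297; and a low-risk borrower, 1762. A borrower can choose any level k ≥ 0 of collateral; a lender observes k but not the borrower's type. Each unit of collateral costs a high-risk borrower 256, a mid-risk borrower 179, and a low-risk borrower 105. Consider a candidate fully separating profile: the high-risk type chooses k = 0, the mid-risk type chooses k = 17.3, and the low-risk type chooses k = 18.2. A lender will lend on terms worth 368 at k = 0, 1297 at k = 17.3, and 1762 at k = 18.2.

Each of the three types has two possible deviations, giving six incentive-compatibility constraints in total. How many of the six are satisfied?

Mid-risk (own payoff 1297 − 179×17.3 = -1799.7): to k=0 gives 368 → profitable ✗; to k=18.2 gives 1762 − 179×18.2 = -1495.8 → profitable ✗.
High-risk (own payoff 368): to k=17.3 gives 1297 − 256×17.3 = -3131.8 → no gain ✓; to k=18.2 gives 1762 − 256×18.2 = -2897.2 → no gain ✓.
Low-risk (own payoff 1762 − 105×18.2 = -149): to k=0 gives 368 → profitable ✗; to k=17.3 gives 1297 − 105×17.3 = -519.5 → no gain ✓.
3 of the 6 constraints hold; not an equilibrium.

3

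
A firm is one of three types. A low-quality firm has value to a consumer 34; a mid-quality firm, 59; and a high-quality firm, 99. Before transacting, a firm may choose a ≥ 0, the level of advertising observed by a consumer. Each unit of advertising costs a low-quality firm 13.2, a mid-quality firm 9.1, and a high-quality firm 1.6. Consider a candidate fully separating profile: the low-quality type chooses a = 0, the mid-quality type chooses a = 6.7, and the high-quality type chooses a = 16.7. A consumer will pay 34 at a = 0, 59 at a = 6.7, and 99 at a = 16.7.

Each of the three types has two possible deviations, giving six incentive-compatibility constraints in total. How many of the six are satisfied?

5

Low-quality (own payoff 34): to a=6.7 gives 59 − 13.2×6.7 = -29.44 → no gain ✓; to a=16.7 gives 99 − 13.2×16.7 = -121.44 → no gain ✓.
Mid-quality (own payoff 59 − 9.1×6.7 = -1.97): to a=0 gives 34 → profitable ✗; to a=16.7 gives 99 − 9.1×16.7 = -52.97 → no gain ✓.
High-quality (own payoff 99 − 1.6×16.7 = 72.28): to a=0 gives 34 → no gain ✓; to a=6.7 gives 59 − 1.6×6.7 = 48.28 → no gain ✓.
5 of the 6 constraints hold; not an equilibrium.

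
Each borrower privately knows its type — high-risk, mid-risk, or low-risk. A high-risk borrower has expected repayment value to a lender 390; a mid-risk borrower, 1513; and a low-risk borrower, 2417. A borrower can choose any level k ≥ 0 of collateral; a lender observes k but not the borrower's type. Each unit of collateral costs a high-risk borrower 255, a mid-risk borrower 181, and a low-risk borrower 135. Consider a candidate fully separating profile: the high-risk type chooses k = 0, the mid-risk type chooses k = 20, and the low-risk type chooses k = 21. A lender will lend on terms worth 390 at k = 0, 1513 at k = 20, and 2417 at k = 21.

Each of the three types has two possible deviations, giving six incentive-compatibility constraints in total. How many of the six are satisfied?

Mid-risk (own payoff 1513 − 181×20 = -2107): to k=0 gives 390 → profitable ✗; to k=21 gives 2417 − 181×21 = -1384 → profitable ✗.
Low-risk (own payoff 2417 − 135×21 = -418): to k=0 gives 390 → profitable ✗; to k=20 gives 1513 − 135×20 = -1187 → no gain ✓.
High-risk (own payoff 390): to k=20 gives 1513 − 255×20 = -3587 → no gain ✓; to k=21 gives 2417 − 255×21 = -2938 → no gain ✓.
3 of the 6 constraints hold; not an equilibrium.

3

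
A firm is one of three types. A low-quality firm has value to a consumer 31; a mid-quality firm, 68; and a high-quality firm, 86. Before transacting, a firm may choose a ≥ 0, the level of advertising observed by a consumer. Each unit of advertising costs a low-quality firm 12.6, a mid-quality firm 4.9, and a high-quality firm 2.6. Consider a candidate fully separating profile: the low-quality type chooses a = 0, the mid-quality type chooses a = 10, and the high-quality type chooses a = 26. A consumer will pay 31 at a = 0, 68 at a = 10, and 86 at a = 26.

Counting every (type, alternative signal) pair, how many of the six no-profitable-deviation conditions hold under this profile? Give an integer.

3

Low-quality (own payoff 31): to a=10 gives 68 − 12.6×10 = -58 → no gain ✓; to a=26 gives 86 − 12.6×26 = -241.6 → no gain ✓.
High-quality (own payoff 86 − 2.6×26 = 18.4): to a=0 gives 31 → profitable ✗; to a=10 gives 68 − 2.6×10 = 42 → profitable ✗.
Mid-quality (own payoff 68 − 4.9×10 = 19): to a=0 gives 31 → profitable ✗; to a=26 gives 86 − 4.9×26 = -41.4 → no gain ✓.
3 of the 6 constraints hold; not an equilibrium.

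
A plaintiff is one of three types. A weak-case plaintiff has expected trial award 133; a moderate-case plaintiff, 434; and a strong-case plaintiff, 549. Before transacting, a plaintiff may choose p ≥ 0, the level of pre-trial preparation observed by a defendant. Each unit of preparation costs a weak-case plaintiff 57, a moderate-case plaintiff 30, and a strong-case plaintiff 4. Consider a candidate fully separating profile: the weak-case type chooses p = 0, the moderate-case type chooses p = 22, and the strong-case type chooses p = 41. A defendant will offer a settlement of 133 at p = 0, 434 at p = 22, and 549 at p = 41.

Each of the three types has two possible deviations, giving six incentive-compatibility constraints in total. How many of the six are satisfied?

Strong-case (own payoff 549 − 4×41 = 385): to p=0 gives 133 → no gain ✓; to p=22 gives 434 − 4×22 = 346 → no gain ✓.
Weak-case (own payoff 133): to p=22 gives 434 − 57×22 = -820 → no gain ✓; to p=41 gives 549 − 57×41 = -1788 → no gain ✓.
Moderate-case (own payoff 434 − 30×22 = -226): to p=0 gives 133 → profitable ✗; to p=41 gives 549 − 30×41 = -681 → no gain ✓.
5 of the 6 constraints hold; not an equilibrium.

5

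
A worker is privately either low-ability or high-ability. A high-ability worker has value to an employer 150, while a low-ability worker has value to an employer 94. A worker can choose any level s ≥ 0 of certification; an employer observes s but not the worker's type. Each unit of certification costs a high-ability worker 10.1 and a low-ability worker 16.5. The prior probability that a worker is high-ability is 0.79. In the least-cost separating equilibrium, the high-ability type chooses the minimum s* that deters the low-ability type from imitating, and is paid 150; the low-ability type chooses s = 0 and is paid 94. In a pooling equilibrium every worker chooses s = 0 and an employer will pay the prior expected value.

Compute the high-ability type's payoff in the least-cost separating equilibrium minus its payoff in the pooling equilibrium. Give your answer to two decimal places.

Least-cost separating signal: s* solves 94 = 150 − 16.5·s*, so s* = (150 − 94)/16.5 ≈ 3.3939.
High-ability type's separating payoff: 150 − 10.1 × s* = 150 − 10.1 × (150 − 94)/16.5 = 150 − 565.6/16.5 ≈ 115.7212.
Pooling payoff: 0.79 × 150 + 0.21 × 94 = 138.24.
Difference: 115.7212 − 138.24 = -22.5188, i.e. -22.52 to two decimal places.
The high-ability type would prefer the pooling outcome.

-22.52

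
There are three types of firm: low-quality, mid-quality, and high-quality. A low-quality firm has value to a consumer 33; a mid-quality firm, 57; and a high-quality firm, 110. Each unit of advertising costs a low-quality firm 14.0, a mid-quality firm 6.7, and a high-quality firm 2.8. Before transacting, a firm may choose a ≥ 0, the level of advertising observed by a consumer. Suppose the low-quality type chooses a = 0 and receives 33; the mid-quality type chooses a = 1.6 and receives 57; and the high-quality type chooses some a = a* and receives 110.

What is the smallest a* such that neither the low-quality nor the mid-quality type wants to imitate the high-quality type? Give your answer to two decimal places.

9.51

Mid-quality type (on-path payoff 57 − 6.7×1.6 = 46.28) won't mimic when 46.28 ≥ 110 − 6.7·a*, i.e. a* ≥ 9.51.
Low-quality type (on-path payoff 33) won't mimic when 33 ≥ 110 − 14.0·a*, i.e. a* ≥ 5.50.
Both must hold, so a* = max(5.50, 9.51) = 9.51. The mid-quality type's constraint binds.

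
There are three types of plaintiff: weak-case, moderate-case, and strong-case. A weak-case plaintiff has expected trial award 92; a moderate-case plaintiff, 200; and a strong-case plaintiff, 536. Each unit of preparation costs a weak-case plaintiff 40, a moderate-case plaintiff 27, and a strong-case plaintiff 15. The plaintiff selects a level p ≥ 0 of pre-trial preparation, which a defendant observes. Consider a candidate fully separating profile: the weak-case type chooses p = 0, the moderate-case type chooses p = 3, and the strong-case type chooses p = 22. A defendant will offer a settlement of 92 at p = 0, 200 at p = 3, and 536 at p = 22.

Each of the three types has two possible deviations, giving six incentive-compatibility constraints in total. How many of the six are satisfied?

6

Strong-case (own payoff 536 − 15×22 = 206): to p=0 gives 92 → no gain ✓; to p=3 gives 200 − 15×3 = 155 → no gain ✓.
Weak-case (own payoff 92): to p=3 gives 200 − 40×3 = 80 → no gain ✓; to p=22 gives 536 − 40×22 = -344 → no gain ✓.
Moderate-case (own payoff 200 − 27×3 = 119): to p=0 gives 92 → no gain ✓; to p=22 gives 536 − 27×22 = -58 → no gain ✓.
6 of the 6 constraints hold; this profile is a separating equilibrium.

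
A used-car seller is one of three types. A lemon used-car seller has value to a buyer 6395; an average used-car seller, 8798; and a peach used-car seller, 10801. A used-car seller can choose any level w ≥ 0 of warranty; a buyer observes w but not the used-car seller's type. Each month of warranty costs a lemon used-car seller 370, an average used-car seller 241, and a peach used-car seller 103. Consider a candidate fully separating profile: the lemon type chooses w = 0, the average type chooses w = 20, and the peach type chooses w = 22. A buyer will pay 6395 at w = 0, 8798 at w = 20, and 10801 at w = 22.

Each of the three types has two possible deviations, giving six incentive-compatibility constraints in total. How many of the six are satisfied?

4

Peach (own payoff 10801 − 103×22 = 8535): to w=0 gives 6395 → no gain ✓; to w=20 gives 8798 − 103×20 = 6738 → no gain ✓.
Average (own payoff 8798 − 241×20 = 3978): to w=0 gives 6395 → profitable ✗; to w=22 gives 10801 − 241×22 = 5499 → profitable ✗.
Lemon (own payoff 6395): to w=20 gives 8798 − 370×20 = 1398 → no gain ✓; to w=22 gives 10801 − 370×22 = 2661 → no gain ✓.
4 of the 6 constraints hold; not an equilibrium.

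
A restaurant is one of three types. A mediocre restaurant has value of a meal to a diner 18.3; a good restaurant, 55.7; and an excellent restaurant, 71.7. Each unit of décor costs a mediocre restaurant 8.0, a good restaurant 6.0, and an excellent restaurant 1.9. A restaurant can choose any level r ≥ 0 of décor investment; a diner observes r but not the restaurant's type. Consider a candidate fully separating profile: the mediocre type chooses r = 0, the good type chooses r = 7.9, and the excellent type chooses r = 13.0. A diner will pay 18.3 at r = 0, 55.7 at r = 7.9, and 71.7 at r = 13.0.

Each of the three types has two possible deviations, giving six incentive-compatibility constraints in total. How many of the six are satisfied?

5

Mediocre (own payoff 18.3): to r=7.9 gives 55.7 − 8.0×7.9 = -7.5 → no gain ✓; to r=13.0 gives 71.7 − 8.0×13.0 = -32.3 → no gain ✓.
Good (own payoff 55.7 − 6.0×7.9 = 8.3): to r=0 gives 18.3 → profitable ✗; to r=13.0 gives 71.7 − 6.0×13.0 = -6.3 → no gain ✓.
Excellent (own payoff 71.7 − 1.9×13.0 = 47): to r=0 gives 18.3 → no gain ✓; to r=7.9 gives 55.7 − 1.9×7.9 = 40.69 → no gain ✓.
5 of the 6 constraints hold; not an equilibrium.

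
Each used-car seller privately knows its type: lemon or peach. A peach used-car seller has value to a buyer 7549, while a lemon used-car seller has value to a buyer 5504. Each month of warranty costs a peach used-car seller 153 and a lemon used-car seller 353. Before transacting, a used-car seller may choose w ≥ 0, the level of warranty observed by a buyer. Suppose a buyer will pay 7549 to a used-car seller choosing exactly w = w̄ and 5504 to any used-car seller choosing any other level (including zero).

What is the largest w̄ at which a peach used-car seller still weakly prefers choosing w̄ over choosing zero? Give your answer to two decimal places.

13.37

Choosing w̄ yields the peach type 7549 − 153·w̄; choosing zero yields 5504.
The peach type is indifferent at 7549 − 153·w̄ = 5504, i.e. w̄ = (7549 − 5504) / 153 ≈ 13.37.
For any w̄ above 13.37 the peach type would rather pool at zero, so separation collapses.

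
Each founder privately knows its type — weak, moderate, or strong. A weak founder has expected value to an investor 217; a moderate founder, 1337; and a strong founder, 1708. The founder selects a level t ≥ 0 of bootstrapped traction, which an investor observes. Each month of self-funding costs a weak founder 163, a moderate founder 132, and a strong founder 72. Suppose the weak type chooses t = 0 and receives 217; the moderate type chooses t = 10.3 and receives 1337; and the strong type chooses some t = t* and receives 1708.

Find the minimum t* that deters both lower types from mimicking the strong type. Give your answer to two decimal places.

Moderate type (on-path payoff 1337 − 132×10.3 = -22.6) won't mimic when -22.6 ≥ 1708 − 132·t*, i.e. t* ≥ 13.11.
Weak type (on-path payoff 217) won't mimic when 217 ≥ 1708 − 163·t*, i.e. t* ≥ 9.15.
Both must hold, so t* = max(9.15, 13.11) = 13.11. The moderate type's constraint binds.

13.11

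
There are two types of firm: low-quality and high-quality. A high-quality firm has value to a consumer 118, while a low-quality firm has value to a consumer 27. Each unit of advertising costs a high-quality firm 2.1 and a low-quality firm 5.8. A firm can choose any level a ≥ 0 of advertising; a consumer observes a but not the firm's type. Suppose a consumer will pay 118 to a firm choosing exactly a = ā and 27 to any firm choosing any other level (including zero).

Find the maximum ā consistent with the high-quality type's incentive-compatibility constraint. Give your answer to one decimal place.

Choosing ā yields the high-quality type 118 − 2.1·ā; choosing zero yields 27.
The high-quality type is indifferent at 118 − 2.1·ā = 27, i.e. ā = (118 − 27) / 2.1 ≈ 43.3.
For any ā above 43.3 the high-quality type would rather pool at zero, so separation collapses.

43.3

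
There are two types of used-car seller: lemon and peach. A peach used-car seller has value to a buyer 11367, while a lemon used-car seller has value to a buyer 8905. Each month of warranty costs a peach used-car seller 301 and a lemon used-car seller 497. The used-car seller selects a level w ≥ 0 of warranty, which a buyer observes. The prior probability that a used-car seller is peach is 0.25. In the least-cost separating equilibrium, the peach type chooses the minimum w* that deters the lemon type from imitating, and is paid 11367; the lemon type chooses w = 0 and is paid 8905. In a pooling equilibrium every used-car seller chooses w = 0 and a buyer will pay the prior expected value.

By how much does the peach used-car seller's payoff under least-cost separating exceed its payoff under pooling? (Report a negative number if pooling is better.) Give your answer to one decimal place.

355.4

Least-cost separating signal: w* solves 8905 = 11367 − 497·w*, so w* = (11367 − 8905)/497 ≈ 4.9537.
Peach type's separating payoff: 11367 − 301 × w* = 11367 − 301 × (11367 − 8905)/497 = 11367 − 741062/497 ≈ 9875.930.
Pooling payoff: 0.25 × 11367 + 0.75 × 8905 = 9520.5.
Difference: 9875.930 − 9520.5 = 355.43, i.e. 355.4 to one decimal place.
The peach type prefers to separate.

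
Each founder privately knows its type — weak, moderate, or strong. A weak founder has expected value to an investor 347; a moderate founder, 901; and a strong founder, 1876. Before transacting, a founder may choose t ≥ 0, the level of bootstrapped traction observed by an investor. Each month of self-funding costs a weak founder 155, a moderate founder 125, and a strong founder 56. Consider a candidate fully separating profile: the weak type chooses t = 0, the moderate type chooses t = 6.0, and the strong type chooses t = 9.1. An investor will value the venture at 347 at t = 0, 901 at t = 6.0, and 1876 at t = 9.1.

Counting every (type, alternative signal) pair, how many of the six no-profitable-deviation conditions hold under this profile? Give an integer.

Strong (own payoff 1876 − 56×9.1 = 1366.4): to t=0 gives 347 → no gain ✓; to t=6.0 gives 901 − 56×6.0 = 565 → no gain ✓.
Moderate (own payoff 901 − 125×6.0 = 151): to t=0 gives 347 → profitable ✗; to t=9.1 gives 1876 − 125×9.1 = 738.5 → profitable ✗.
Weak (own payoff 347): to t=6.0 gives 901 − 155×6.0 = -29 → no gain ✓; to t=9.1 gives 1876 − 155×9.1 = 465.5 → profitable ✗.
3 of the 6 constraints hold; not an equilibrium.

3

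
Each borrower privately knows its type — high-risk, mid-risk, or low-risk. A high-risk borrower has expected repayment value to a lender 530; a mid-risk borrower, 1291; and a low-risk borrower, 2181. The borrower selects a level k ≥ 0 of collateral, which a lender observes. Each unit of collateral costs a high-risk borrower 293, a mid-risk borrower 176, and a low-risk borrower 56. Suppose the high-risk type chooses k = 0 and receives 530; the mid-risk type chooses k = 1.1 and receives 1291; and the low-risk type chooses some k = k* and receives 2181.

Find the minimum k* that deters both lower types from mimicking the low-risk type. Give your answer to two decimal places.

Mid-risk type (on-path payoff 1291 − 176×1.1 = 1097.4) won't mimic when 1097.4 ≥ 2181 − 176·k*, i.e. k* ≥ 6.16.
High-risk type (on-path payoff 530) won't mimic when 530 ≥ 2181 − 293·k*, i.e. k* ≥ 5.63.
Both must hold, so k* = max(5.63, 6.16) = 6.16. The mid-risk type's constraint binds.

6.16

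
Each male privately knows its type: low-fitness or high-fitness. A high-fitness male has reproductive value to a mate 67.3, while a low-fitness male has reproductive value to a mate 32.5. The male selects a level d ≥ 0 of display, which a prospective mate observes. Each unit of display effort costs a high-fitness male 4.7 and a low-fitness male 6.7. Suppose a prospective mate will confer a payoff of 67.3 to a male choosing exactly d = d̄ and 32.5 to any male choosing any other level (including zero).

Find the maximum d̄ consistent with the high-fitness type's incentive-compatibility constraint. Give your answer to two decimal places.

7.40

Choosing d̄ yields the high-fitness type 67.3 − 4.7·d̄; choosing zero yields 32.5.
The high-fitness type is indifferent at 67.3 − 4.7·d̄ = 32.5, i.e. d̄ = (67.3 − 32.5) / 4.7 ≈ 7.40.
For any d̄ above 7.40 the high-fitness type would rather pool at zero, so separation collapses.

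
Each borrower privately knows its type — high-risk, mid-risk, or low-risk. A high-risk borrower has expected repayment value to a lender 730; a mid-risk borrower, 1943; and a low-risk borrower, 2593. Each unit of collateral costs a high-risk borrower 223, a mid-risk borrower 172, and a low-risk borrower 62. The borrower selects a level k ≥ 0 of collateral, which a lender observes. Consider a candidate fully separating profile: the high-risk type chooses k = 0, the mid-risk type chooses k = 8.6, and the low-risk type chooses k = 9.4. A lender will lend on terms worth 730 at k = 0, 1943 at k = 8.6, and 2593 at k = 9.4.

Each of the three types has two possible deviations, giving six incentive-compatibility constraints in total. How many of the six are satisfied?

4

Low-risk (own payoff 2593 − 62×9.4 = 2010.2): to k=0 gives 730 → no gain ✓; to k=8.6 gives 1943 − 62×8.6 = 1409.8 → no gain ✓.
High-risk (own payoff 730): to k=8.6 gives 1943 − 223×8.6 = 25.2 → no gain ✓; to k=9.4 gives 2593 − 223×9.4 = 496.8 → no gain ✓.
Mid-risk (own payoff 1943 − 172×8.6 = 463.8): to k=0 gives 730 → profitable ✗; to k=9.4 gives 2593 − 172×9.4 = 976.2 → profitable ✗.
4 of the 6 constraints hold; not an equilibrium.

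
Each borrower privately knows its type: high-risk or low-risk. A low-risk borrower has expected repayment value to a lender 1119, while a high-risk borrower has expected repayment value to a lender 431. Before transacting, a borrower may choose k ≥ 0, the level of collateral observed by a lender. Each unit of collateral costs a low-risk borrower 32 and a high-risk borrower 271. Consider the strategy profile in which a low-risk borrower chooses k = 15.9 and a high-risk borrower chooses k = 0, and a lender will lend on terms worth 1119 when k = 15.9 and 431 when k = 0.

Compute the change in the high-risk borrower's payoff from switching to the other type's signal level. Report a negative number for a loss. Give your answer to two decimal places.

Playing k = 0 the high-risk borrower receives 431.
Deviating to k = 15.9 brings payment 1119 at cost 271 × 15.9 = 4308.9, netting -3189.9.
Gain from deviating: -3189.9 − 431 = -3620.90.
The gain is negative, so the high-risk type's incentive-compatibility constraint is satisfied.

-3620.90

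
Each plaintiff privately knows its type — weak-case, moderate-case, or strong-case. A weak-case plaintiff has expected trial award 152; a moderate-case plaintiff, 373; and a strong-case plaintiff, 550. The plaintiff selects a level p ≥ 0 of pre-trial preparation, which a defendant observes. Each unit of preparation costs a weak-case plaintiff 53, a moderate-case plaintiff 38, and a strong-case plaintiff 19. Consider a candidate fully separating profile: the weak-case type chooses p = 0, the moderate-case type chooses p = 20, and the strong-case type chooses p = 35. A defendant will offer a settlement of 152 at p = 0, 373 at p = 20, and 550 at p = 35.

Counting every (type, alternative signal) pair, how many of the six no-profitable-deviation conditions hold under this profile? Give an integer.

3

Strong-case (own payoff 550 − 19×35 = -115): to p=0 gives 152 → profitable ✗; to p=20 gives 373 − 19×20 = -7 → profitable ✗.
Moderate-case (own payoff 373 − 38×20 = -387): to p=0 gives 152 → profitable ✗; to p=35 gives 550 − 38×35 = -780 → no gain ✓.
Weak-case (own payoff 152): to p=20 gives 373 − 53×20 = -687 → no gain ✓; to p=35 gives 550 − 53×35 = -1305 → no gain ✓.
3 of the 6 constraints hold; not an equilibrium.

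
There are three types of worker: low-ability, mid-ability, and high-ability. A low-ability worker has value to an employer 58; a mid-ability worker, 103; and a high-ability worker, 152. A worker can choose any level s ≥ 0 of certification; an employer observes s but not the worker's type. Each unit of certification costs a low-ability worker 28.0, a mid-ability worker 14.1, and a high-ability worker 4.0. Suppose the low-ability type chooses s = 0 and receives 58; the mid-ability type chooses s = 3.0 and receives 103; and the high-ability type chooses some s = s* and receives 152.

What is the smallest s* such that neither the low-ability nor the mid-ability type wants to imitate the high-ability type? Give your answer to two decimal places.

6.48

Mid-ability type (on-path payoff 103 − 14.1×3.0 = 60.7) won't mimic when 60.7 ≥ 152 − 14.1·s*, i.e. s* ≥ 6.48.
Low-ability type (on-path payoff 58) won't mimic when 58 ≥ 152 − 28.0·s*, i.e. s* ≥ 3.36.
Both must hold, so s* = max(3.36, 6.48) = 6.48. The mid-ability type's constraint binds.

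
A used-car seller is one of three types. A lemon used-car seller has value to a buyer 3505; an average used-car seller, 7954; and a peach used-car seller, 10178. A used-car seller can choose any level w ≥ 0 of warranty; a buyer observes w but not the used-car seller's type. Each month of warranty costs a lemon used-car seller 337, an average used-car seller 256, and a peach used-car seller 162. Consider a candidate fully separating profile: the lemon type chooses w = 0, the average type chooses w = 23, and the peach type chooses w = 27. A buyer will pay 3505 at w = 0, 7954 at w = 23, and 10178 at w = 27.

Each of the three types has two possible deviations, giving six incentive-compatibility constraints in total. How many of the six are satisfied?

Peach (own payoff 10178 − 162×27 = 5804): to w=0 gives 3505 → no gain ✓; to w=23 gives 7954 − 162×23 = 4228 → no gain ✓.
Lemon (own payoff 3505): to w=23 gives 7954 − 337×23 = 203 → no gain ✓; to w=27 gives 10178 − 337×27 = 1079 → no gain ✓.
Average (own payoff 7954 − 256×23 = 2066): to w=0 gives 3505 → profitable ✗; to w=27 gives 10178 − 256×27 = 3266 → profitable ✗.
4 of the 6 constraints hold; not an equilibrium.

4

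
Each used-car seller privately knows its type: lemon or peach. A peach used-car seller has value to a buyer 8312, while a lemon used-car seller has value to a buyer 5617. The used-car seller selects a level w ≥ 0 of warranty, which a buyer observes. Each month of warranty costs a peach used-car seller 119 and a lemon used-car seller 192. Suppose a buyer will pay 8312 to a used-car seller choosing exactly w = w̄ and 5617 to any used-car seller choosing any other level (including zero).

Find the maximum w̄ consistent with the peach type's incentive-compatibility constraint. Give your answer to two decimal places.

22.65

Choosing w̄ yields the peach type 8312 − 119·w̄; choosing zero yields 5617.
The peach type is indifferent at 8312 − 119·w̄ = 5617, i.e. w̄ = (8312 − 5617) / 119 ≈ 22.65.
For any w̄ above 22.65 the peach type would rather pool at zero, so separation collapses.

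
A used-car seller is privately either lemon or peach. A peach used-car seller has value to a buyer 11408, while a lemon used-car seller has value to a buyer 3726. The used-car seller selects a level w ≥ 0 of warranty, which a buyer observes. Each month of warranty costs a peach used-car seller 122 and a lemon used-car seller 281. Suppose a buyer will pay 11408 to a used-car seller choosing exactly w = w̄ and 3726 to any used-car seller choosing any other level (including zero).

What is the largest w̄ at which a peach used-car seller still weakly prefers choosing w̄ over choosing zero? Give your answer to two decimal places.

62.97

Choosing w̄ yields the peach type 11408 − 122·w̄; choosing zero yields 3726.
The peach type is indifferent at 11408 − 122·w̄ = 3726, i.e. w̄ = (11408 − 3726) / 122 ≈ 62.97.
For any w̄ above 62.97 the peach type would rather pool at zero, so separation collapses.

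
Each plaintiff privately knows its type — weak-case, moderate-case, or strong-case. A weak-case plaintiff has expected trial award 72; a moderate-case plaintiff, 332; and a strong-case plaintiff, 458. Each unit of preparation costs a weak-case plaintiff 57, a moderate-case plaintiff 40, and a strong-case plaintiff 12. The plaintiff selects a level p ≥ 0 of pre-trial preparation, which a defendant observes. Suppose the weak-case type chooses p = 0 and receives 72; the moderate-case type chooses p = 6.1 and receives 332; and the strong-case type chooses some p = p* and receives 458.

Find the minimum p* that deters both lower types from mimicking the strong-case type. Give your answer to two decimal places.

Weak-case type (on-path payoff 72) won't mimic when 72 ≥ 458 − 57·p*, i.e. p* ≥ 6.77.
Moderate-case type (on-path payoff 332 − 40×6.1 = 88) won't mimic when 88 ≥ 458 − 40·p*, i.e. p* ≥ 9.25.
Both must hold, so p* = max(6.77, 9.25) = 9.25. The moderate-case type's constraint binds.

9.25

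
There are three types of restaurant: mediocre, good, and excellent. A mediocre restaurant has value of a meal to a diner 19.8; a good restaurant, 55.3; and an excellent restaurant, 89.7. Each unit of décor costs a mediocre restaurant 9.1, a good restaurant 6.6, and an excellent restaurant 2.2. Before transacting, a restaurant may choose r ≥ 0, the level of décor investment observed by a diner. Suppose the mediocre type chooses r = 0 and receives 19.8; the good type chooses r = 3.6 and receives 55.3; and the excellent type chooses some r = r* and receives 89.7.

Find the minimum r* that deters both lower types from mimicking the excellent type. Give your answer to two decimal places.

Good type (on-path payoff 55.3 − 6.6×3.6 = 31.54) won't mimic when 31.54 ≥ 89.7 − 6.6·r*, i.e. r* ≥ 8.81.
Mediocre type (on-path payoff 19.8) won't mimic when 19.8 ≥ 89.7 − 9.1·r*, i.e. r* ≥ 7.68.
Both must hold, so r* = max(7.68, 8.81) = 8.81. The good type's constraint binds.

8.81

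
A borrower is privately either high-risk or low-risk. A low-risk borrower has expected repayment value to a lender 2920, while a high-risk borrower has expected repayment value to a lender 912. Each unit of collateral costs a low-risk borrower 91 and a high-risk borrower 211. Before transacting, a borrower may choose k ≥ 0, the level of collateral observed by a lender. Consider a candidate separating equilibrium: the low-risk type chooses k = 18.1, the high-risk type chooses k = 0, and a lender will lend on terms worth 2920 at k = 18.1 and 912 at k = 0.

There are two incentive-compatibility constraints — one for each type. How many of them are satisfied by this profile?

2

Low-risk type: signal → 2920 − 91 × 18.1 = 1272.9; deviate to 0 → 912. IC holds (1272.9 ≥ 912).
High-risk type: stay at 0 → 912; mimic → 2920 − 211 × 18.1 = -899.1. IC holds (912 ≥ -899.1).
2 of 2 constraints hold, so this is a separating equilibrium.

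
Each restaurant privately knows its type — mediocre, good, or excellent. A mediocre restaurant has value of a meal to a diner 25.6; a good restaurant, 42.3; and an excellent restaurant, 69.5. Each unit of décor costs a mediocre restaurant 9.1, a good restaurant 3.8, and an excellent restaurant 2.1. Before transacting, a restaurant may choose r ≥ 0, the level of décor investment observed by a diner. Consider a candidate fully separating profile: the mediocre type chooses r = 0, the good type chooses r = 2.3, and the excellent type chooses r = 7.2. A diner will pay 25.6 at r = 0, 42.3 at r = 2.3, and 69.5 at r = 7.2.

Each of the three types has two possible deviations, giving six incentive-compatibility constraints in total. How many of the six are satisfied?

Excellent (own payoff 69.5 − 2.1×7.2 = 54.38): to r=0 gives 25.6 → no gain ✓; to r=2.3 gives 42.3 − 2.1×2.3 = 37.47 → no gain ✓.
Good (own payoff 42.3 − 3.8×2.3 = 33.56): to r=0 gives 25.6 → no gain ✓; to r=7.2 gives 69.5 − 3.8×7.2 = 42.14 → profitable ✗.
Mediocre (own payoff 25.6): to r=2.3 gives 42.3 − 9.1×2.3 = 21.37 → no gain ✓; to r=7.2 gives 69.5 − 9.1×7.2 = 3.98 → no gain ✓.
5 of the 6 constraints hold; not an equilibrium.

5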